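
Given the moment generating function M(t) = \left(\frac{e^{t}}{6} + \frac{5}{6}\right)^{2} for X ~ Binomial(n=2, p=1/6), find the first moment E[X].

To find E[X], compute M^(1)(0):
M^(1)(t) = \frac{\left(\frac{e^{t}}{6} + \frac{5}{6}\right) e^{t}}{3}
M^(1)(0) = \frac{1}{3}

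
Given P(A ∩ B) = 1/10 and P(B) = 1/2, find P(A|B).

P(A|B) = P(A ∩ B) / P(B)
= (1/10) / (1/2)
= 1/5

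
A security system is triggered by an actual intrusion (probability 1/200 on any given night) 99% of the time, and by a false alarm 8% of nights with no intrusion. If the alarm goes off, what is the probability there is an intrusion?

Let D = the rare event, + = positive/flagged.
P(D) = 1/200
P(+|D) = 99/100
P(+|D') = 8/100 = 2/25
P(+) = P(+|D)P(D) + P(+|D')P(D')
     = \frac{99}{100} × \frac{1}{200} + \frac{2}{25} × \frac{199}{200}
     = \frac{1691}{20000}
P(D|+) = P(+|D)P(D)/P(+) = \frac{99}{1691}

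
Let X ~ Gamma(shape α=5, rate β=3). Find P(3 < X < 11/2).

P(3 < X < 11/2) = ∫_{3}^{11/2} f(x) dx
where f(x) = \frac{81 x^{4} e^{- 3 x}}{8}
= - \frac{510803}{128 e^{\frac{33}{2}}} + \frac{3563}{8 e^{9}}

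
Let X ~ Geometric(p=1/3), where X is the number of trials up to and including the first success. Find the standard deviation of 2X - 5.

For X ~ Geometric(p=1/3), where X is the number of trials up to and including the first success:
Var(X) = 6
SD(X) = √(Var(X)) = √(6) = \sqrt{6}
SD(2X - 5) = |2| × SD(X) = 2 × \sqrt{6} = 2 \sqrt{6}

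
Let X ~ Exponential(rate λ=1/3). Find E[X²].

Using the identity E[X²] = Var(X) + (E[X])²:
E[X] = 3
Var(X) = 9
E[X²] = 9 + (3)²
= 18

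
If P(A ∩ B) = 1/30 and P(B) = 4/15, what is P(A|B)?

P(A|B) = P(A ∩ B) / P(B)
= (1/30) / (4/15)
= 1/8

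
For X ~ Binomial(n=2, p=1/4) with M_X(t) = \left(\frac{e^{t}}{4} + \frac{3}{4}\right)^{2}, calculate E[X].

To find E[X], compute M^(1)(0):
M^(1)(t) = \frac{\left(\frac{e^{t}}{4} + \frac{3}{4}\right) e^{t}}{2}
M^(1)(0) = \frac{1}{2}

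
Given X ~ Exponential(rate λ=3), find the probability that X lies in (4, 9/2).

P(4 < X < 9/2) = ∫_{4}^{9/2} f(x) dx
where f(x) = 3 e^{- 3 x}
= - \frac{1}{e^{\frac{27}{2}}} + e^{-12}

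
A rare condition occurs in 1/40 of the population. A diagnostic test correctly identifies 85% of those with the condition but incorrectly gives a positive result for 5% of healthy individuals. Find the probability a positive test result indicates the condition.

Let D = the rare event, + = positive/flagged.
P(D) = 1/40
P(+|D) = 85/100 = 17/20
P(+|D') = 5/100 = 1/20
P(+) = P(+|D)P(D) + P(+|D')P(D')
     = \frac{17}{20} × \frac{1}{40} + \frac{1}{20} × \frac{39}{40}
     = \frac{7}{100}
P(D|+) = P(+|D)P(D)/P(+) = \frac{17}{56}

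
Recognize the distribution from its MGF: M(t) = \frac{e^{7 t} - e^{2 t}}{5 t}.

The MGF M(t) = \frac{e^{7 t} - e^{2 t}}{5 t} is the standard form for the Uniform distribution.
Comparing with the known MGF formula identifies: Uniform(2, 7)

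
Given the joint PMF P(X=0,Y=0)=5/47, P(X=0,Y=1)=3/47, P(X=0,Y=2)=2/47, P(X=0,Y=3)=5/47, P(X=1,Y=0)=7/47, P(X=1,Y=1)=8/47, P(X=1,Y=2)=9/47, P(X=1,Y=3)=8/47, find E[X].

First find marginal of X:
P(X=0) = 15/47
P(X=1) = 32/47
E[X] = 0 × 15/47 + 1 × 32/47 = 32/47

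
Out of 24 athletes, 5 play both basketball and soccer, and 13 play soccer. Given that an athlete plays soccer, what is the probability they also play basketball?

P(A ∩ B) = 5/24
P(B) = 13/24
P(A|B) = P(A ∩ B) / P(B) = (5/24) / (13/24) = 5/13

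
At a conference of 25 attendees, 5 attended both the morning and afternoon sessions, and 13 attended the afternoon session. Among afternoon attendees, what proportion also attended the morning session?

P(A ∩ B) = 5/25 = 1/5
P(B) = 13/25
P(A|B) = P(A ∩ B) / P(B) = (1/5) / (13/25) = 5/13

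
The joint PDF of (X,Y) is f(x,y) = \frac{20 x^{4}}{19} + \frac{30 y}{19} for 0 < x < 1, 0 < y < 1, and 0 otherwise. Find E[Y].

E[Y] = ∫_0^1 ∫_0^1 y × f(x,y) dx dy
= \frac{12}{19}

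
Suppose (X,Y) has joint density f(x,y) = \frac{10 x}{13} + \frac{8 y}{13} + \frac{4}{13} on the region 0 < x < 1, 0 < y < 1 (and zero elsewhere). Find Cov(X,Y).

E[XY] = ∫∫ xy × f(x,y) dx dy = \frac{4}{13}
E[X] = \frac{22}{39}
E[Y] = \frac{43}{78}
Cov(X,Y) = E[XY] - E[X]E[Y] = - \frac{5}{1521}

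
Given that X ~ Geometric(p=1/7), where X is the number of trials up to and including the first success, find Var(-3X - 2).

For X ~ Geometric(p=1/7), where X is the number of trials up to and including the first success:
Var(X) = 42
Var(-3X - 2) = (-3)² × Var(X) = 9 × 42 = 378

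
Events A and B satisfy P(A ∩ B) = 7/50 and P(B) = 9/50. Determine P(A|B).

P(A|B) = P(A ∩ B) / P(B)
= (7/50) / (9/50)
= 7/9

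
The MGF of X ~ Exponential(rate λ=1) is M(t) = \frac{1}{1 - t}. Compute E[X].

To find E[X], compute M^(1)(0):
M^(1)(t) = \frac{1}{\left(1 - t\right)^{2}}
M^(1)(0) = 1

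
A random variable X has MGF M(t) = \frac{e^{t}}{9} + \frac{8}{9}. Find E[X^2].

To find E[X^2], compute M^(2)(0):
M^(1)(t) = \frac{e^{t}}{9}
M^(2)(t) = \frac{e^{t}}{9}
M^(2)(0) = \frac{1}{9}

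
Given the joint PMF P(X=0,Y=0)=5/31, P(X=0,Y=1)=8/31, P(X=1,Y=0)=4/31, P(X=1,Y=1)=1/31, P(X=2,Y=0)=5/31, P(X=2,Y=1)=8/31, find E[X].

First find marginal of X:
P(X=0) = 13/31
P(X=1) = 5/31
P(X=2) = 13/31
E[X] = 0 × 13/31 + 1 × 5/31 + 2 × 13/31 = 1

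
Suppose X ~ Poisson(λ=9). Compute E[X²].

Using the identity E[X²] = Var(X) + (E[X])²:
E[X] = 9
Var(X) = 9
E[X²] = 9 + (9)²
= 90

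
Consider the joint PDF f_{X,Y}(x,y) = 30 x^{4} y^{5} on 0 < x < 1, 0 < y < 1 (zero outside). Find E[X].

E[X] = ∫_0^1 ∫_0^1 x × f(x,y) dy dx
= ∫_0^1 ∫_0^1 x × (30 x^{4} y^{5}) dy dx
= \frac{5}{6}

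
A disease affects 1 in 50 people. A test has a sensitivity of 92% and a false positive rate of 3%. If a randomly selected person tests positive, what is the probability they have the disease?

Let D = the rare event, + = positive/flagged.
P(D) = 1/50
P(+|D) = 92/100 = 23/25
P(+|D') = 3/100
P(+) = P(+|D)P(D) + P(+|D')P(D')
     = \frac{23}{25} × \frac{1}{50} + \frac{3}{100} × \frac{49}{50}
     = \frac{239}{5000}
P(D|+) = P(+|D)P(D)/P(+) = \frac{92}{239}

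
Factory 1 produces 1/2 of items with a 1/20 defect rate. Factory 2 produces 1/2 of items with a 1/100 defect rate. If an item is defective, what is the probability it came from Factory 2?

Using Bayes' theorem:
P(F1) = 1/2, P(D|F1) = 1/20
P(F2) = 1/2, P(D|F2) = 1/100
P(D) = P(D|F1)P(F1) + P(D|F2)P(F2)
     = \frac{3}{100}
P(F2|D) = P(D|F2)P(F2) / P(D)
= \frac{1}{6}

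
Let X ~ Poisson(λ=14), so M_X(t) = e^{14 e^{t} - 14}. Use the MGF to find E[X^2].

To find E[X^2], compute M^(2)(0):
M^(1)(t) = 14 e^{t} e^{14 e^{t} - 14}
M^(2)(t) = 196 e^{2 t} e^{14 e^{t} - 14} + 14 e^{t} e^{14 e^{t} - 14}
M^(2)(0) = 210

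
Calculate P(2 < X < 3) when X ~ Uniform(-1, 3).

P(2 < X < 3) = ∫_{2}^{3} f(x) dx
where f(x) = \frac{1}{4}
= \frac{1}{4}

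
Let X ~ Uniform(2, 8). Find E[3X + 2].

For X ~ Uniform(2, 8):
E[X] = 5
E[3X + 2] = 3 × E[X] + 2 = 17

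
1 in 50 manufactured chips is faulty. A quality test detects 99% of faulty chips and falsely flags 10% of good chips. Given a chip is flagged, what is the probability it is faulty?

Let D = the rare event, + = positive/flagged.
P(D) = 1/50
P(+|D) = 99/100
P(+|D') = 10/100 = 1/10
P(+) = P(+|D)P(D) + P(+|D')P(D')
     = \frac{99}{100} × \frac{1}{50} + \frac{1}{10} × \frac{49}{50}
     = \frac{589}{5000}
P(D|+) = P(+|D)P(D)/P(+) = \frac{99}{589}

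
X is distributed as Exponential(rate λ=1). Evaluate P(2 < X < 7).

P(2 < X < 7) = ∫_{2}^{7} f(x) dx
where f(x) = e^{- x}
= - \frac{1 - e^{5}}{e^{7}}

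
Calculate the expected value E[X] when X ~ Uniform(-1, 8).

For X ~ Uniform(-1, 8), the expected value is:
E[X] = \frac{7}{2}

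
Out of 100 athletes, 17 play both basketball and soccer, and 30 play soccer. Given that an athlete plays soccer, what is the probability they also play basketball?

P(A ∩ B) = 17/100
P(B) = 30/100 = 3/10
P(A|B) = P(A ∩ B) / P(B) = (17/100) / (3/10) = 17/30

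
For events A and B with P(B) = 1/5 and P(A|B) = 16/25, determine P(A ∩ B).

By definition, P(A|B) = P(A ∩ B) / P(B)
So P(A ∩ B) = P(A|B) × P(B)
= 16/25 × 1/5
= 16/125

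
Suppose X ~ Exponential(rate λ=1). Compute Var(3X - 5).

For X ~ Exponential(rate λ=1):
Var(X) = 1
Var(3X - 5) = (3)² × Var(X) = 9 × 1 = 9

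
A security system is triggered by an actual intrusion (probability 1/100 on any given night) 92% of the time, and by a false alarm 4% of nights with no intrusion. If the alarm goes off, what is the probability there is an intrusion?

Let D = the rare event, + = positive/flagged.
P(D) = 1/100
P(+|D) = 92/100 = 23/25
P(+|D') = 4/100 = 1/25
P(+) = P(+|D)P(D) + P(+|D')P(D')
     = \frac{23}{25} × \frac{1}{100} + \frac{1}{25} × \frac{99}{100}
     = \frac{61}{1250}
P(D|+) = P(+|D)P(D)/P(+) = \frac{23}{122}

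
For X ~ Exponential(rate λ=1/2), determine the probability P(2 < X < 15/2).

P(2 < X < 15/2) = ∫_{2}^{15/2} f(x) dx
where f(x) = \frac{e^{- \frac{x}{2}}}{2}
= - \frac{1}{e^{\frac{15}{4}}} + e^{-1}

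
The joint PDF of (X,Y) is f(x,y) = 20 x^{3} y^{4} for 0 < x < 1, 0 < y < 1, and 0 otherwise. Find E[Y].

E[Y] = ∫_0^1 ∫_0^1 y × f(x,y) dx dy
= \frac{5}{6}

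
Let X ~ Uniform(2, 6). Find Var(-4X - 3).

For X ~ Uniform(2, 6):
Var(X) = \frac{4}{3}
Var(-4X - 3) = (-4)² × Var(X) = 16 × \frac{4}{3} = \frac{64}{3}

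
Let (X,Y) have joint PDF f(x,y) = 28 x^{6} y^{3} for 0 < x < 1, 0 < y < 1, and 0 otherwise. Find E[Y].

E[Y] = ∫_0^1 ∫_0^1 y × f(x,y) dx dy
= \frac{4}{5}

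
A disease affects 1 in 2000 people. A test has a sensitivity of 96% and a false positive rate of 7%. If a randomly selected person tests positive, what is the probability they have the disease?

Let D = the rare event, + = positive/flagged.
P(D) = 1/2000
P(+|D) = 96/100 = 24/25
P(+|D') = 7/100
P(+) = P(+|D)P(D) + P(+|D')P(D')
     = \frac{24}{25} × \frac{1}{2000} + \frac{7}{100} × \frac{1999}{2000}
     = \frac{14089}{200000}
P(D|+) = P(+|D)P(D)/P(+) = \frac{96}{14089}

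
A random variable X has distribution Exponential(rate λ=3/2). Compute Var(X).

For X ~ Exponential(rate λ=3/2):
Var(X) = \frac{4}{9}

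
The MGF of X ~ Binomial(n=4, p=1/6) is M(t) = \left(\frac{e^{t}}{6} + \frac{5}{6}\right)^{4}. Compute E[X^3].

To find E[X^3], compute M^(3)(0):
M^(1)(t) = \frac{2 \left(\frac{e^{t}}{6} + \frac{5}{6}\right)^{3} e^{t}}{3}
M^(2)(t) = \frac{2 \left(\frac{e^{t}}{6} + \frac{5}{6}\right)^{3} e^{t}}{3} + \frac{\left(\frac{e^{t}}{6} + \frac{5}{6}\right)^{2} e^{2 t}}{3}
M^(3)(t) = \frac{2 \left(\frac{e^{t}}{6} + \frac{5}{6}\right)^{3} e^{t}}{3} + \left(\frac{e^{t}}{6} + \frac{5}{6}\right)^{2} e^{2 t} + \frac{\left(\frac{e^{t}}{6} + \frac{5}{6}\right) e^{3 t}}{9}
M^(3)(0) = \frac{16}{9}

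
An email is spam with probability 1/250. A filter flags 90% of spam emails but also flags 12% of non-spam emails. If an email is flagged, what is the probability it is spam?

Let D = the rare event, + = positive/flagged.
P(D) = 1/250
P(+|D) = 90/100 = 9/10
P(+|D') = 12/100 = 3/25
P(+) = P(+|D)P(D) + P(+|D')P(D')
     = \frac{9}{10} × \frac{1}{250} + \frac{3}{25} × \frac{249}{250}
     = \frac{1539}{12500}
P(D|+) = P(+|D)P(D)/P(+) = \frac{5}{171}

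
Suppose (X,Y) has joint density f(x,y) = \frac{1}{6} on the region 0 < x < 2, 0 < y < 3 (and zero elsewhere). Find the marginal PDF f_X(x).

f_X(x) = ∫_0^3 f(x,y) dy
= ∫_0^3 \frac{1}{6} dy
= \frac{1}{2} for 0 < x < 2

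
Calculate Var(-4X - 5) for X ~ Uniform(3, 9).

For X ~ Uniform(3, 9):
Var(X) = 3
Var(-4X - 5) = (-4)² × Var(X) = 16 × 3 = 48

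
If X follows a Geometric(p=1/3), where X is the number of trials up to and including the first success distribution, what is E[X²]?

Using the identity E[X²] = Var(X) + (E[X])²:
E[X] = 3
Var(X) = 6
E[X²] = 6 + (3)²
= 15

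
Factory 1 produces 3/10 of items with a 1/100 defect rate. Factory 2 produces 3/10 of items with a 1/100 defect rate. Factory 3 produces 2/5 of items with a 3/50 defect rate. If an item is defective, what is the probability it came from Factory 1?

Using Bayes' theorem:
P(F1) = 3/10, P(D|F1) = 1/100
P(F2) = 3/10, P(D|F2) = 1/100
P(F3) = 2/5, P(D|F3) = 3/50
P(D) = P(D|F1)P(F1) + P(D|F2)P(F2) + P(D|F3)P(F3)
     = \frac{3}{100}
P(F1|D) = P(D|F1)P(F1) / P(D)
= \frac{1}{10}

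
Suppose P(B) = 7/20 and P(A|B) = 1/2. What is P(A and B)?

By definition, P(A|B) = P(A ∩ B) / P(B)
So P(A ∩ B) = P(A|B) × P(B)
= 1/2 × 7/20
= 7/40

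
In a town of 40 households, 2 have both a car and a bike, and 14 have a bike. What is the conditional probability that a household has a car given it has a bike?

P(A ∩ B) = 2/40 = 1/20
P(B) = 14/40 = 7/20
P(A|B) = P(A ∩ B) / P(B) = (1/20) / (7/20) = 1/7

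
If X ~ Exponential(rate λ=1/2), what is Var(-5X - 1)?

For X ~ Exponential(rate λ=1/2):
Var(X) = 4
Var(-5X - 1) = (-5)² × Var(X) = 25 × 4 = 100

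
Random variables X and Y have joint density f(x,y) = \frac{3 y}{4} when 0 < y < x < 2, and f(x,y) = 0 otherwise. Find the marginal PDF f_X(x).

f_X(x) = ∫_0^x \frac{3 y}{4} dy = \frac{3 x^{2}}{8}
for 0 < x < 2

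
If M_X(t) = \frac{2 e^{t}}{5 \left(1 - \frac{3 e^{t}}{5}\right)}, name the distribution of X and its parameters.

The MGF M(t) = \frac{2 e^{t}}{5 \left(1 - \frac{3 e^{t}}{5}\right)} is the standard form for the Geometric distribution.
Comparing with the known MGF formula identifies: Geometric(p=2/5), X = trial number of first success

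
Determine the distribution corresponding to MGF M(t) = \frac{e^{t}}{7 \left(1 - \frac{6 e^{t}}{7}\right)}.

The MGF M(t) = \frac{e^{t}}{7 \left(1 - \frac{6 e^{t}}{7}\right)} is the standard form for the Geometric distribution.
Comparing with the known MGF formula identifies: Geometric(p=1/7), X = trial number of first success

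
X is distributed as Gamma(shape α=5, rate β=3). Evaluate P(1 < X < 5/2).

P(1 < X < 5/2) = ∫_{1}^{5/2} f(x) dx
where f(x) = \frac{81 x^{4} e^{- 3 x}}{8}
= - \frac{30563}{128 e^{\frac{15}{2}}} + \frac{131}{8 e^{3}}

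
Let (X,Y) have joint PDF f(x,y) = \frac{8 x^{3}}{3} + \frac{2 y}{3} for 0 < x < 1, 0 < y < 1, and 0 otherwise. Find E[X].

E[X] = ∫_0^1 ∫_0^1 x × f(x,y) dy dx
= ∫_0^1 ∫_0^1 x × (\frac{8 x^{3}}{3} + \frac{2 y}{3}) dy dx
= \frac{7}{10}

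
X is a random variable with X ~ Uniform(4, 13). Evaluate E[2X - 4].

For X ~ Uniform(4, 13):
E[X] = \frac{17}{2}
E[2X - 4] = 2 × E[X] - 4 = 13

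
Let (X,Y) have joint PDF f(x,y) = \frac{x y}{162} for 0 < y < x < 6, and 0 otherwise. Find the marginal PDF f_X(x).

f_X(x) = ∫_0^x \frac{x y}{162} dy = \frac{x^{3}}{324}
for 0 < x < 6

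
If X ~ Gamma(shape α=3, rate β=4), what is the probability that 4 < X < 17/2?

P(4 < X < 17/2) = ∫_{4}^{17/2} f(x) dx
where f(x) = 32 x^{2} e^{- 4 x}
= \frac{-613 + 145 e^{18}}{e^{34}}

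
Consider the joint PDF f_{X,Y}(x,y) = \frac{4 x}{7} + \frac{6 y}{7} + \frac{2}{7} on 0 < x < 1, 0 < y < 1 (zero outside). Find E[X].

E[X] = ∫_0^1 ∫_0^1 x × f(x,y) dy dx
= ∫_0^1 ∫_0^1 x × (\frac{4 x}{7} + \frac{6 y}{7} + \frac{2}{7}) dy dx
= \frac{23}{42}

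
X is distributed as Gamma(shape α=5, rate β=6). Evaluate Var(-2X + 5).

For X ~ Gamma(shape α=5, rate β=6):
Var(X) = \frac{5}{36}
Var(-2X + 5) = (-2)² × Var(X) = 4 × \frac{5}{36} = \frac{5}{9}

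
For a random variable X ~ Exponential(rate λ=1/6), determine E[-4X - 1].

For X ~ Exponential(rate λ=1/6):
E[X] = 6
E[-4X - 1] = -4 × E[X] - 1 = -25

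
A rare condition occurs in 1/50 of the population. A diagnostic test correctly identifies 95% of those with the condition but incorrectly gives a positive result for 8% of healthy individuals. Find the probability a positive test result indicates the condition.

Let D = the rare event, + = positive/flagged.
P(D) = 1/50
P(+|D) = 95/100 = 19/20
P(+|D') = 8/100 = 2/25
P(+) = P(+|D)P(D) + P(+|D')P(D')
     = \frac{19}{20} × \frac{1}{50} + \frac{2}{25} × \frac{49}{50}
     = \frac{487}{5000}
P(D|+) = P(+|D)P(D)/P(+) = \frac{95}{487}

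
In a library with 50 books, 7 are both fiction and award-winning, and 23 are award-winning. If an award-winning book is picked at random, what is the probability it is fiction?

P(A ∩ B) = 7/50
P(B) = 23/50
P(A|B) = P(A ∩ B) / P(B) = (7/50) / (23/50) = 7/23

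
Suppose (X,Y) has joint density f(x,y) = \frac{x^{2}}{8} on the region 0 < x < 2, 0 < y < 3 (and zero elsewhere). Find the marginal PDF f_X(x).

f_X(x) = ∫_0^3 f(x,y) dy
= ∫_0^3 \frac{x^{2}}{8} dy
= \frac{3 x^{2}}{8} for 0 < x < 2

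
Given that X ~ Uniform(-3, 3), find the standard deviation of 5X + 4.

For X ~ Uniform(-3, 3):
Var(X) = 3
SD(X) = √(Var(X)) = √(3) = \sqrt{3}
SD(5X + 4) = |5| × SD(X) = 5 × \sqrt{3} = 5 \sqrt{3}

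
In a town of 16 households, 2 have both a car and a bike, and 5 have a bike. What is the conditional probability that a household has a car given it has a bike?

P(A ∩ B) = 2/16 = 1/8
P(B) = 5/16
P(A|B) = P(A ∩ B) / P(B) = (1/8) / (5/16) = 2/5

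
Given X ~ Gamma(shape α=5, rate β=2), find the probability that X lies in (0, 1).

P(0 < X < 1) = ∫_{0}^{1} f(x) dx
where f(x) = \frac{4 x^{4} e^{- 2 x}}{3}
= 1 - \frac{7}{e^{2}}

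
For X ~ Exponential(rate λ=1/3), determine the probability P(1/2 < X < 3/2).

P(1/2 < X < 3/2) = ∫_{1/2}^{3/2} f(x) dx
where f(x) = \frac{e^{- \frac{x}{3}}}{3}
= - \frac{1}{e^{\frac{1}{2}}} + e^{- \frac{1}{6}}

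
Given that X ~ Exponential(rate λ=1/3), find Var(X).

For X ~ Exponential(rate λ=1/3):
Var(X) = 9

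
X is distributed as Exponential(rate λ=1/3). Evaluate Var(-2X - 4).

For X ~ Exponential(rate λ=1/3):
Var(X) = 9
Var(-2X - 4) = (-2)² × Var(X) = 4 × 9 = 36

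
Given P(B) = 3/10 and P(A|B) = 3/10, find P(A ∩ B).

By definition, P(A|B) = P(A ∩ B) / P(B)
So P(A ∩ B) = P(A|B) × P(B)
= 3/10 × 3/10
= 9/100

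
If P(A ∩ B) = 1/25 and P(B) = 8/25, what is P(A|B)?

P(A|B) = P(A ∩ B) / P(B)
= (1/25) / (8/25)
= 1/8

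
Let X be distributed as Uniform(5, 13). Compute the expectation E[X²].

Using the identity E[X²] = Var(X) + (E[X])²:
E[X] = 9
Var(X) = \frac{16}{3}
E[X²] = \frac{16}{3} + (9)²
= \frac{259}{3}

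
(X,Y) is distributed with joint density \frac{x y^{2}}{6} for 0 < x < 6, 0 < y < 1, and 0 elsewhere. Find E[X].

f_X(x) = ∫_0^1 \frac{x y^{2}}{6} dy = \frac{x}{18}
E[X] = ∫_0^6 x × (\frac{x}{18}) dx = 4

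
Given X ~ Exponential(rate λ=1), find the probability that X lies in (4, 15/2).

P(4 < X < 15/2) = ∫_{4}^{15/2} f(x) dx
where f(x) = e^{- x}
= - \frac{1}{e^{\frac{15}{2}}} + e^{-4}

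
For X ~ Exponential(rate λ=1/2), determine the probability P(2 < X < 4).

P(2 < X < 4) = ∫_{2}^{4} f(x) dx
where f(x) = \frac{e^{- \frac{x}{2}}}{2}
= - \frac{1 - e}{e^{2}}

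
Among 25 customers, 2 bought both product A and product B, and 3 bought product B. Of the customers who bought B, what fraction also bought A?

P(A ∩ B) = 2/25
P(B) = 3/25
P(A|B) = P(A ∩ B) / P(B) = (2/25) / (3/25) = 2/3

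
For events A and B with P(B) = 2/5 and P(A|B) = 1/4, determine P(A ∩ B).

By definition, P(A|B) = P(A ∩ B) / P(B)
So P(A ∩ B) = P(A|B) × P(B)
= 1/4 × 2/5
= 1/10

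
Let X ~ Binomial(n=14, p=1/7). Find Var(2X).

For X ~ Binomial(n=14, p=1/7):
Var(X) = \frac{12}{7}
Var(2X) = (2)² × Var(X) = 4 × \frac{12}{7} = \frac{48}{7}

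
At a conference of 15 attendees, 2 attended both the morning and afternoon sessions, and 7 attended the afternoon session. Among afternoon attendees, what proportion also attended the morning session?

P(A ∩ B) = 2/15
P(B) = 7/15
P(A|B) = P(A ∩ B) / P(B) = (2/15) / (7/15) = 2/7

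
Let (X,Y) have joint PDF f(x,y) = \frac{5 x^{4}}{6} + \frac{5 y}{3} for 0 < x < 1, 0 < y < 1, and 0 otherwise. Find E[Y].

E[Y] = ∫_0^1 ∫_0^1 y × f(x,y) dx dy
= \frac{23}{36}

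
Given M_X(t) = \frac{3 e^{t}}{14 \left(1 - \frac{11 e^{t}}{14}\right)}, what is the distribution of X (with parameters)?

The MGF M(t) = \frac{3 e^{t}}{14 \left(1 - \frac{11 e^{t}}{14}\right)} is the standard form for the Geometric distribution.
Comparing with the known MGF formula identifies: Geometric(p=3/14), X = trial number of first success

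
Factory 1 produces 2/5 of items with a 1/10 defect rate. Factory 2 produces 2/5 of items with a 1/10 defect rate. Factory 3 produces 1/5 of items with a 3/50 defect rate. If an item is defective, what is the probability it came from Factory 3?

Using Bayes' theorem:
P(F1) = 2/5, P(D|F1) = 1/10
P(F2) = 2/5, P(D|F2) = 1/10
P(F3) = 1/5, P(D|F3) = 3/50
P(D) = P(D|F1)P(F1) + P(D|F2)P(F2) + P(D|F3)P(F3)
     = \frac{23}{250}
P(F3|D) = P(D|F3)P(F3) / P(D)
= \frac{3}{23}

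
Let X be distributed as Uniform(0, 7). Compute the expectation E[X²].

Using the identity E[X²] = Var(X) + (E[X])²:
E[X] = \frac{7}{2}
Var(X) = \frac{49}{12}
E[X²] = \frac{49}{12} + (\frac{7}{2})²
= \frac{49}{3}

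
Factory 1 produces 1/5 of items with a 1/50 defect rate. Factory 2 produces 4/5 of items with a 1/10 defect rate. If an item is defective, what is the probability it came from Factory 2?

Using Bayes' theorem:
P(F1) = 1/5, P(D|F1) = 1/50
P(F2) = 4/5, P(D|F2) = 1/10
P(D) = P(D|F1)P(F1) + P(D|F2)P(F2)
     = \frac{21}{250}
P(F2|D) = P(D|F2)P(F2) / P(D)
= \frac{20}{21}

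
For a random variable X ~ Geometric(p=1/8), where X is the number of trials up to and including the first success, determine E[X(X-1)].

E[X(X-1)] = E[X² - X] = E[X²] - E[X]
E[X] = 8
E[X²] = Var(X) + (E[X])² = 56 + (8)² = 120
E[X(X-1)] = 120 - 8 = 112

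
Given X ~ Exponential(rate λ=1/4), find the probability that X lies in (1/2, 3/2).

P(1/2 < X < 3/2) = ∫_{1/2}^{3/2} f(x) dx
where f(x) = \frac{e^{- \frac{x}{4}}}{4}
= - \frac{1 - e^{\frac{1}{4}}}{e^{\frac{3}{8}}}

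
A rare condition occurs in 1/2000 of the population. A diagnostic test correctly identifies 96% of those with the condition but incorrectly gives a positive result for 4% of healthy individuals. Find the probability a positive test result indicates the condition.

Let D = the rare event, + = positive/flagged.
P(D) = 1/2000
P(+|D) = 96/100 = 24/25
P(+|D') = 4/100 = 1/25
P(+) = P(+|D)P(D) + P(+|D')P(D')
     = \frac{24}{25} × \frac{1}{2000} + \frac{1}{25} × \frac{1999}{2000}
     = \frac{2023}{50000}
P(D|+) = P(+|D)P(D)/P(+) = \frac{24}{2023}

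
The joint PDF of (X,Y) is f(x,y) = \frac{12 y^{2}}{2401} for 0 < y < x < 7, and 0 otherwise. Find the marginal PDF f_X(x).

f_X(x) = ∫_0^x \frac{12 y^{2}}{2401} dy = \frac{4 x^{3}}{2401}
for 0 < x < 7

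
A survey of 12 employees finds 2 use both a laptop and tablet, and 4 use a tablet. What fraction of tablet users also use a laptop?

P(A ∩ B) = 2/12 = 1/6
P(B) = 4/12 = 1/3
P(A|B) = P(A ∩ B) / P(B) = (1/6) / (1/3) = 1/2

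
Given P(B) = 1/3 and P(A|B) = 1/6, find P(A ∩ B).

By definition, P(A|B) = P(A ∩ B) / P(B)
So P(A ∩ B) = P(A|B) × P(B)
= 1/6 × 1/3
= 1/18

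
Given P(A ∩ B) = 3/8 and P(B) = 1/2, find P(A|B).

P(A|B) = P(A ∩ B) / P(B)
= (3/8) / (1/2)
= 3/4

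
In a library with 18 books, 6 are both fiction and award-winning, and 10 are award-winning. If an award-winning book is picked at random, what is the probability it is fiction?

P(A ∩ B) = 6/18 = 1/3
P(B) = 10/18 = 5/9
P(A|B) = P(A ∩ B) / P(B) = (1/3) / (5/9) = 3/5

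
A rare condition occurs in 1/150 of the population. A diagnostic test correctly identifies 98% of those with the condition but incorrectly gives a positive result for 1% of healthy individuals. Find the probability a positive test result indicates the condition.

Let D = the rare event, + = positive/flagged.
P(D) = 1/150
P(+|D) = 98/100 = 49/50
P(+|D') = 1/100
P(+) = P(+|D)P(D) + P(+|D')P(D')
     = \frac{49}{50} × \frac{1}{150} + \frac{1}{100} × \frac{149}{150}
     = \frac{247}{15000}
P(D|+) = P(+|D)P(D)/P(+) = \frac{98}{247}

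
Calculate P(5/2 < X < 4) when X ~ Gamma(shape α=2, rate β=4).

P(5/2 < X < 4) = ∫_{5/2}^{4} f(x) dx
where f(x) = 16 x e^{- 4 x}
= \frac{-17 + 11 e^{6}}{e^{16}}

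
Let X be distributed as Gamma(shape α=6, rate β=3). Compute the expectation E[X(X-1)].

E[X(X-1)] = E[X² - X] = E[X²] - E[X]
E[X] = 2
E[X²] = Var(X) + (E[X])² = \frac{2}{3} + (2)² = \frac{14}{3}
E[X(X-1)] = \frac{14}{3} - 2 = \frac{8}{3}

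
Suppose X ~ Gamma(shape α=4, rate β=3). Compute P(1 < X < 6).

P(1 < X < 6) = ∫_{1}^{6} f(x) dx
where f(x) = \frac{27 x^{3} e^{- 3 x}}{2}
= \frac{-1153 + 13 e^{15}}{e^{18}}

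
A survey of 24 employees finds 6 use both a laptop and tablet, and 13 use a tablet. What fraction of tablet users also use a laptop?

P(A ∩ B) = 6/24 = 1/4
P(B) = 13/24
P(A|B) = P(A ∩ B) / P(B) = (1/4) / (13/24) = 6/13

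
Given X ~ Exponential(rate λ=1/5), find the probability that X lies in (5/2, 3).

P(5/2 < X < 3) = ∫_{5/2}^{3} f(x) dx
where f(x) = \frac{e^{- \frac{x}{5}}}{5}
= - \frac{1}{e^{\frac{3}{5}}} + e^{- \frac{1}{2}}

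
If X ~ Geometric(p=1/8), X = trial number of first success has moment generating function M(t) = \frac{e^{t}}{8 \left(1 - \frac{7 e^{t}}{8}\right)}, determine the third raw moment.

To find E[X^3], compute M^(3)(0):
M^(1)(t) = \frac{e^{t}}{8 \left(1 - \frac{7 e^{t}}{8}\right)} + \frac{7 e^{2 t}}{64 \left(1 - \frac{7 e^{t}}{8}\right)^{2}}
M^(2)(t) = \frac{e^{t}}{8 \left(1 - \frac{7 e^{t}}{8}\right)} + \frac{21 e^{2 t}}{64 \left(1 - \frac{7 e^{t}}{8}\right)^{2}} + \frac{49 e^{3 t}}{256 \left(1 - \frac{7 e^{t}}{8}\right)^{3}}
M^(3)(t) = \frac{e^{t}}{8 \left(1 - \frac{7 e^{t}}{8}\right)} + \frac{49 e^{2 t}}{64 \left(1 - \frac{7 e^{t}}{8}\right)^{2}} + \frac{147 e^{3 t}}{128 \left(1 - \frac{7 e^{t}}{8}\right)^{3}} + \frac{1029 e^{4 t}}{2048 \left(1 - \frac{7 e^{t}}{8}\right)^{4}}
M^(3)(0) = 2696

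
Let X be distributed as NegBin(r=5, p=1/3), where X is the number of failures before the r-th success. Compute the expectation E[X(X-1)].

E[X(X-1)] = E[X² - X] = E[X²] - E[X]
E[X] = 10
E[X²] = Var(X) + (E[X])² = 30 + (10)² = 130
E[X(X-1)] = 130 - 10 = 120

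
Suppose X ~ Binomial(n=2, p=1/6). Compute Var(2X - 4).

For X ~ Binomial(n=2, p=1/6):
Var(X) = \frac{5}{18}
Var(2X - 4) = (2)² × Var(X) = 4 × \frac{5}{18} = \frac{10}{9}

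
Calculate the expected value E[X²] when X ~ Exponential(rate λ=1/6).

Using the identity E[X²] = Var(X) + (E[X])²:
E[X] = 6
Var(X) = 36
E[X²] = 36 + (6)²
= 72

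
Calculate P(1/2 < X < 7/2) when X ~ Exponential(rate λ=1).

P(1/2 < X < 7/2) = ∫_{1/2}^{7/2} f(x) dx
where f(x) = e^{- x}
= - \frac{1 - e^{3}}{e^{\frac{7}{2}}}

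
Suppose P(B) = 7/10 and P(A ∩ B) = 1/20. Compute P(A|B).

P(A|B) = P(A ∩ B) / P(B)
= (1/20) / (7/10)
= 1/14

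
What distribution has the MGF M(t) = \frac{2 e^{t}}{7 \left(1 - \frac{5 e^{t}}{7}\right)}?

The MGF M(t) = \frac{2 e^{t}}{7 \left(1 - \frac{5 e^{t}}{7}\right)} is the standard form for the Geometric distribution.
Comparing with the known MGF formula identifies: Geometric(p=2/7), X = trial number of first success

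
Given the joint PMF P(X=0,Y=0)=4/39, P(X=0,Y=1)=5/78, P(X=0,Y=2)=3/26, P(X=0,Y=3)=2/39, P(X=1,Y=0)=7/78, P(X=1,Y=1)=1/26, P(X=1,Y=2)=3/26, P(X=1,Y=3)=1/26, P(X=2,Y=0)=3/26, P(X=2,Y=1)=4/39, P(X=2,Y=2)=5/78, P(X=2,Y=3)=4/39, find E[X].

First find marginal of X:
P(X=0) = 1/3
P(X=1) = 11/39
P(X=2) = 5/13
E[X] = 0 × 1/3 + 1 × 11/39 + 2 × 5/13 = 41/39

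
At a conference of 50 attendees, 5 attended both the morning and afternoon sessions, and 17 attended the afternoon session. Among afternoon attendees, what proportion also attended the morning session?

P(A ∩ B) = 5/50 = 1/10
P(B) = 17/50
P(A|B) = P(A ∩ B) / P(B) = (1/10) / (17/50) = 5/17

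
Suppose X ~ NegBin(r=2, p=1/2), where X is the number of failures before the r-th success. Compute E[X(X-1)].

E[X(X-1)] = E[X² - X] = E[X²] - E[X]
E[X] = 2
E[X²] = Var(X) + (E[X])² = 4 + (2)² = 8
E[X(X-1)] = 8 - 2 = 6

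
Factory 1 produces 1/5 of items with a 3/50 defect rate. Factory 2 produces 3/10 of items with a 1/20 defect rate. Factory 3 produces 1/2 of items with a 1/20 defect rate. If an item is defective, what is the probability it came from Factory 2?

Using Bayes' theorem:
P(F1) = 1/5, P(D|F1) = 3/50
P(F2) = 3/10, P(D|F2) = 1/20
P(F3) = 1/2, P(D|F3) = 1/20
P(D) = P(D|F1)P(F1) + P(D|F2)P(F2) + P(D|F3)P(F3)
     = \frac{13}{250}
P(F2|D) = P(D|F2)P(F2) / P(D)
= \frac{15}{52}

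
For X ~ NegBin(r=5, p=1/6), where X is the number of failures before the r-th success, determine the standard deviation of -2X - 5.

For X ~ NegBin(r=5, p=1/6), where X is the number of failures before the r-th success:
Var(X) = 150
SD(X) = √(Var(X)) = √(150) = 5 \sqrt{6}
SD(-2X - 5) = |-2| × SD(X) = 2 × 5 \sqrt{6} = 10 \sqrt{6}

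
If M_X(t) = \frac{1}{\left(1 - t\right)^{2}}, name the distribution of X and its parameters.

The MGF M(t) = \frac{1}{\left(1 - t\right)^{2}} is the standard form for the Gamma distribution.
Comparing with the known MGF formula identifies: Gamma(shape α=2, rate β=1)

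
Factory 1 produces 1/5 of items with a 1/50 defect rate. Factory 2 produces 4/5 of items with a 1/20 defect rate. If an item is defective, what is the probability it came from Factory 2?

Using Bayes' theorem:
P(F1) = 1/5, P(D|F1) = 1/50
P(F2) = 4/5, P(D|F2) = 1/20
P(D) = P(D|F1)P(F1) + P(D|F2)P(F2)
     = \frac{11}{250}
P(F2|D) = P(D|F2)P(F2) / P(D)
= \frac{10}{11}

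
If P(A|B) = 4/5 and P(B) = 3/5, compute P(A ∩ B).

By definition, P(A|B) = P(A ∩ B) / P(B)
So P(A ∩ B) = P(A|B) × P(B)
= 4/5 × 3/5
= 12/25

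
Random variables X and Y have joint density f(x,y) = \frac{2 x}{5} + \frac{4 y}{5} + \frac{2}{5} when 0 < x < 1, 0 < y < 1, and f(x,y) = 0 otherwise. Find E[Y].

E[Y] = ∫_0^1 ∫_0^1 y × f(x,y) dx dy
= \frac{17}{30}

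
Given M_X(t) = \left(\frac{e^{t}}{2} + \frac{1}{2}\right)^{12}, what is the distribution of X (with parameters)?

The MGF M(t) = \left(\frac{e^{t}}{2} + \frac{1}{2}\right)^{12} is the standard form for the Binomial distribution.
Comparing with the known MGF formula identifies: Binomial(n=12, p=1/2)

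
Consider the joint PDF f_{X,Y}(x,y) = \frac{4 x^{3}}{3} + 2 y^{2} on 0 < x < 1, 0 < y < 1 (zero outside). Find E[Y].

E[Y] = ∫_0^1 ∫_0^1 y × f(x,y) dx dy
= \frac{2}{3}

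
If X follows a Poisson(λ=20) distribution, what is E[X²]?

Using the identity E[X²] = Var(X) + (E[X])²:
E[X] = 20
Var(X) = 20
E[X²] = 20 + (20)²
= 420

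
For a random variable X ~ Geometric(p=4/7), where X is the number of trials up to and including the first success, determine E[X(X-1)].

E[X(X-1)] = E[X² - X] = E[X²] - E[X]
E[X] = \frac{7}{4}
E[X²] = Var(X) + (E[X])² = \frac{21}{16} + (\frac{7}{4})² = \frac{35}{8}
E[X(X-1)] = \frac{35}{8} - \frac{7}{4} = \frac{21}{8}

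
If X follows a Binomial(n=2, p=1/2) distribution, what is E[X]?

For X ~ Binomial(n=2, p=1/2), the expected value is:
E[X] = 1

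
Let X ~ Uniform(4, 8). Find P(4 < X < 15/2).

P(4 < X < 15/2) = ∫_{4}^{15/2} f(x) dx
where f(x) = \frac{1}{4}
= \frac{7}{8}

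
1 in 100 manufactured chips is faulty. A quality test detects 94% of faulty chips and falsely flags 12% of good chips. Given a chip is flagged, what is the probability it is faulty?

Let D = the rare event, + = positive/flagged.
P(D) = 1/100
P(+|D) = 94/100 = 47/50
P(+|D') = 12/100 = 3/25
P(+) = P(+|D)P(D) + P(+|D')P(D')
     = \frac{47}{50} × \frac{1}{100} + \frac{3}{25} × \frac{99}{100}
     = \frac{641}{5000}
P(D|+) = P(+|D)P(D)/P(+) = \frac{47}{641}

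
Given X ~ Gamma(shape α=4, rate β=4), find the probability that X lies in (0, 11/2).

P(0 < X < 11/2) = ∫_{0}^{11/2} f(x) dx
where f(x) = \frac{128 x^{3} e^{- 4 x}}{3}
= 1 - \frac{6119}{3 e^{22}}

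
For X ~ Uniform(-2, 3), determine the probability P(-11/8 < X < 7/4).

P(-11/8 < X < 7/4) = ∫_{-11/8}^{7/4} f(x) dx
where f(x) = \frac{1}{5}
= \frac{5}{8}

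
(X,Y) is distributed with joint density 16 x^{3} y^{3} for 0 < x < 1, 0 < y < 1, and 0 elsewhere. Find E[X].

E[X] = ∫_0^1 ∫_0^1 x × f(x,y) dy dx
= ∫_0^1 ∫_0^1 x × (16 x^{3} y^{3}) dy dx
= \frac{4}{5}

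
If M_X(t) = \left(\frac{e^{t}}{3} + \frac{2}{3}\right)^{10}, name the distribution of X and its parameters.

The MGF M(t) = \left(\frac{e^{t}}{3} + \frac{2}{3}\right)^{10} is the standard form for the Binomial distribution.
Comparing with the known MGF formula identifies: Binomial(n=10, p=1/3)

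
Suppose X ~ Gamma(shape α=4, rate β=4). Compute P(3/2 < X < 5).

P(3/2 < X < 5) = ∫_{3/2}^{5} f(x) dx
where f(x) = \frac{128 x^{3} e^{- 4 x}}{3}
= \frac{-4663 + 183 e^{14}}{3 e^{20}}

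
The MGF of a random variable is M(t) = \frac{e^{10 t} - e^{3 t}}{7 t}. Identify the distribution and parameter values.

The MGF M(t) = \frac{e^{10 t} - e^{3 t}}{7 t} is the standard form for the Uniform distribution.
Comparing with the known MGF formula identifies: Uniform(3, 10)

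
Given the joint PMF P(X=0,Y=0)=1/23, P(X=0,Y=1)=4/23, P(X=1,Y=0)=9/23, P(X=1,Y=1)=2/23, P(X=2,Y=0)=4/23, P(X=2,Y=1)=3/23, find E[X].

First find marginal of X:
P(X=0) = 5/23
P(X=1) = 11/23
P(X=2) = 7/23
E[X] = 0 × 5/23 + 1 × 11/23 + 2 × 7/23 = 25/23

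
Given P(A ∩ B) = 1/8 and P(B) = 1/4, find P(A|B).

P(A|B) = P(A ∩ B) / P(B)
= (1/8) / (1/4)
= 1/2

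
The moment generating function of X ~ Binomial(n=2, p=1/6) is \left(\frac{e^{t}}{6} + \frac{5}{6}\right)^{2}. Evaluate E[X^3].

To find E[X^3], compute M^(3)(0):
M^(1)(t) = \frac{\left(\frac{e^{t}}{6} + \frac{5}{6}\right) e^{t}}{3}
M^(2)(t) = \frac{\left(\frac{e^{t}}{6} + \frac{5}{6}\right) e^{t}}{3} + \frac{e^{2 t}}{18}
M^(3)(t) = \frac{\left(\frac{e^{t}}{6} + \frac{5}{6}\right) e^{t}}{3} + \frac{e^{2 t}}{6}
M^(3)(0) = \frac{1}{2}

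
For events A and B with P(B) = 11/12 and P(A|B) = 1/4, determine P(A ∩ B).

By definition, P(A|B) = P(A ∩ B) / P(B)
So P(A ∩ B) = P(A|B) × P(B)
= 1/4 × 11/12
= 11/48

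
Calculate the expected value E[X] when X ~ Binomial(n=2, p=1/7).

For X ~ Binomial(n=2, p=1/7), the expected value is:
E[X] = \frac{2}{7}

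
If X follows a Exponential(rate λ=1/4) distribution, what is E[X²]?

Using the identity E[X²] = Var(X) + (E[X])²:
E[X] = 4
Var(X) = 16
E[X²] = 16 + (4)²
= 32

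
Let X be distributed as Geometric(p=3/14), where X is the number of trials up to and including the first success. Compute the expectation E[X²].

Using the identity E[X²] = Var(X) + (E[X])²:
E[X] = \frac{14}{3}
Var(X) = \frac{154}{9}
E[X²] = \frac{154}{9} + (\frac{14}{3})²
= \frac{350}{9}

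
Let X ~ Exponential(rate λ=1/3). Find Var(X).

For X ~ Exponential(rate λ=1/3):
Var(X) = 9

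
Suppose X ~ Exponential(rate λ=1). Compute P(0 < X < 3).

P(0 < X < 3) = ∫_{0}^{3} f(x) dx
where f(x) = e^{- x}
= 1 - e^{-3}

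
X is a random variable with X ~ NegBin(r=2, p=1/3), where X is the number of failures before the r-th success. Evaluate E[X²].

Using the identity E[X²] = Var(X) + (E[X])²:
E[X] = 4
Var(X) = 12
E[X²] = 12 + (4)²
= 28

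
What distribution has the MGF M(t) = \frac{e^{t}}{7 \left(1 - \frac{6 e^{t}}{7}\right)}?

The MGF M(t) = \frac{e^{t}}{7 \left(1 - \frac{6 e^{t}}{7}\right)} is the standard form for the Geometric distribution.
Comparing with the known MGF formula identifies: Geometric(p=1/7), X = trial number of first success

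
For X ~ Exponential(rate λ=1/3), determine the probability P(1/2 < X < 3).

P(1/2 < X < 3) = ∫_{1/2}^{3} f(x) dx
where f(x) = \frac{e^{- \frac{x}{3}}}{3}
= - \frac{1}{e} + e^{- \frac{1}{6}}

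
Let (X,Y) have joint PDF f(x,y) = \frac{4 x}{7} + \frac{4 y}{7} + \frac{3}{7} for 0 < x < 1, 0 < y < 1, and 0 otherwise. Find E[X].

E[X] = ∫_0^1 ∫_0^1 x × f(x,y) dy dx
= ∫_0^1 ∫_0^1 x × (\frac{4 x}{7} + \frac{4 y}{7} + \frac{3}{7}) dy dx
= \frac{23}{42}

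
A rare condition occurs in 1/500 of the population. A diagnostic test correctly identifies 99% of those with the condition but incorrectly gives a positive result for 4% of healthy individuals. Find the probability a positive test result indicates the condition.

Let D = the rare event, + = positive/flagged.
P(D) = 1/500
P(+|D) = 99/100
P(+|D') = 4/100 = 1/25
P(+) = P(+|D)P(D) + P(+|D')P(D')
     = \frac{99}{100} × \frac{1}{500} + \frac{1}{25} × \frac{499}{500}
     = \frac{419}{10000}
P(D|+) = P(+|D)P(D)/P(+) = \frac{99}{2095}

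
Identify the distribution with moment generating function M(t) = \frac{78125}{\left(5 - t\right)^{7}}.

The MGF M(t) = \frac{78125}{\left(5 - t\right)^{7}} is the standard form for the Gamma distribution.
Comparing with the known MGF formula identifies: Gamma(shape α=7, rate β=5)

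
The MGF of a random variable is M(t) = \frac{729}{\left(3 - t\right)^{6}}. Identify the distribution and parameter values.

The MGF M(t) = \frac{729}{\left(3 - t\right)^{6}} is the standard form for the Gamma distribution.
Comparing with the known MGF formula identifies: Gamma(shape α=6, rate β=3)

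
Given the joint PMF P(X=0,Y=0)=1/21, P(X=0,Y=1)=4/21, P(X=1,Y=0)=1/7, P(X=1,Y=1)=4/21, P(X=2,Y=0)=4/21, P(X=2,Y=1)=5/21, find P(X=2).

P(X=2) = P(X=2,Y=0) + P(X=2,Y=1)
= 4/21 + 5/21
= 3/7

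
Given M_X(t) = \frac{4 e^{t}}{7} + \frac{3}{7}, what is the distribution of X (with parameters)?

The MGF M(t) = \frac{4 e^{t}}{7} + \frac{3}{7} is the standard form for the Bernoulli distribution.
Comparing with the known MGF formula identifies: Bernoulli(p=4/7)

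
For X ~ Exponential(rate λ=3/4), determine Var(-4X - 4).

For X ~ Exponential(rate λ=3/4):
Var(X) = \frac{16}{9}
Var(-4X - 4) = (-4)² × Var(X) = 16 × \frac{16}{9} = \frac{256}{9}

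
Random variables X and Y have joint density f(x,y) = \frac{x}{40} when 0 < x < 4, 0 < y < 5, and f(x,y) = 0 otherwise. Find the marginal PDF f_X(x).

f_X(x) = ∫_0^5 f(x,y) dy
= ∫_0^5 \frac{x}{40} dy
= \frac{x}{8} for 0 < x < 4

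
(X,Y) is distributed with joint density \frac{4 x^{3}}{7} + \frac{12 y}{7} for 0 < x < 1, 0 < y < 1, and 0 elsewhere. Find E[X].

E[X] = ∫_0^1 ∫_0^1 x × f(x,y) dy dx
= ∫_0^1 ∫_0^1 x × (\frac{4 x^{3}}{7} + \frac{12 y}{7}) dy dx
= \frac{19}{35}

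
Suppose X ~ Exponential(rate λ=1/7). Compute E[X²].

Using the identity E[X²] = Var(X) + (E[X])²:
E[X] = 7
Var(X) = 49
E[X²] = 49 + (7)²
= 98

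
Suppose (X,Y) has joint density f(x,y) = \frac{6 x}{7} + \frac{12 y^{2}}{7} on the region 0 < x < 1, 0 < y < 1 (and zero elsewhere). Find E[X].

E[X] = ∫_0^1 ∫_0^1 x × f(x,y) dy dx
= ∫_0^1 ∫_0^1 x × (\frac{6 x}{7} + \frac{12 y^{2}}{7}) dy dx
= \frac{4}{7}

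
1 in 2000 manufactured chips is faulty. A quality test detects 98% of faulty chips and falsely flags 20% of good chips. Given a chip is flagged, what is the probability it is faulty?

Let D = the rare event, + = positive/flagged.
P(D) = 1/2000
P(+|D) = 98/100 = 49/50
P(+|D') = 20/100 = 1/5
P(+) = P(+|D)P(D) + P(+|D')P(D')
     = \frac{49}{50} × \frac{1}{2000} + \frac{1}{5} × \frac{1999}{2000}
     = \frac{20039}{100000}
P(D|+) = P(+|D)P(D)/P(+) = \frac{49}{20039}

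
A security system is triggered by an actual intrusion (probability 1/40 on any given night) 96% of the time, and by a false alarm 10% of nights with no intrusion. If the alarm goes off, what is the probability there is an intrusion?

Let D = the rare event, + = positive/flagged.
P(D) = 1/40
P(+|D) = 96/100 = 24/25
P(+|D') = 10/100 = 1/10
P(+) = P(+|D)P(D) + P(+|D')P(D')
     = \frac{24}{25} × \frac{1}{40} + \frac{1}{10} × \frac{39}{40}
     = \frac{243}{2000}
P(D|+) = P(+|D)P(D)/P(+) = \frac{16}{81}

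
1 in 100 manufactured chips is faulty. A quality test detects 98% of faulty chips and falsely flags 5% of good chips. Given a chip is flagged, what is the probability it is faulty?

Let D = the rare event, + = positive/flagged.
P(D) = 1/100
P(+|D) = 98/100 = 49/50
P(+|D') = 5/100 = 1/20
P(+) = P(+|D)P(D) + P(+|D')P(D')
     = \frac{49}{50} × \frac{1}{100} + \frac{1}{20} × \frac{99}{100}
     = \frac{593}{10000}
P(D|+) = P(+|D)P(D)/P(+) = \frac{98}{593}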